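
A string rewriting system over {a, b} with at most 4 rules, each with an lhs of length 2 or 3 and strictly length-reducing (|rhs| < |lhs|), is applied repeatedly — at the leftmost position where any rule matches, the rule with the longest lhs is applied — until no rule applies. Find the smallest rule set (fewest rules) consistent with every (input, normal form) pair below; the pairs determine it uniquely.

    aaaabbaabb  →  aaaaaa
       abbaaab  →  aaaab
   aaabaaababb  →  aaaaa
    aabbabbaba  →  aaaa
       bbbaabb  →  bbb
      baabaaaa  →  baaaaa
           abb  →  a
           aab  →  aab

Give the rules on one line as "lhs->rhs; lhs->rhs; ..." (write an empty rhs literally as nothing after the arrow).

aba->a; abb->a; bba->b

  | aaaabbaabb => aaaaaabb => aaaaaa
  | abbaaab => aaaab
  | aaabaaababb => aaaaababb => aaaaabb => aaaaa
  | aabbabbaba => aaabbaba => aaaaba => aaaa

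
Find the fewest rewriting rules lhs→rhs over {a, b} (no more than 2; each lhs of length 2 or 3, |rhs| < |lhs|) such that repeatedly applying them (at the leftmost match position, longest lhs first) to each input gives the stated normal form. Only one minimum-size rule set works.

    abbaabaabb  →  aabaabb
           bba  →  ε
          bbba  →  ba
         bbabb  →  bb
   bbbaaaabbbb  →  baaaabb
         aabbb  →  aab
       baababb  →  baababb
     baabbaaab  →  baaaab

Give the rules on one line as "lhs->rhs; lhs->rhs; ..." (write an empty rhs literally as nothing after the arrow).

bba->; bbb->b

  | abbaabaabb => aabaabb
  | bba => ε
  | bbba => ba
  | bbabb => bb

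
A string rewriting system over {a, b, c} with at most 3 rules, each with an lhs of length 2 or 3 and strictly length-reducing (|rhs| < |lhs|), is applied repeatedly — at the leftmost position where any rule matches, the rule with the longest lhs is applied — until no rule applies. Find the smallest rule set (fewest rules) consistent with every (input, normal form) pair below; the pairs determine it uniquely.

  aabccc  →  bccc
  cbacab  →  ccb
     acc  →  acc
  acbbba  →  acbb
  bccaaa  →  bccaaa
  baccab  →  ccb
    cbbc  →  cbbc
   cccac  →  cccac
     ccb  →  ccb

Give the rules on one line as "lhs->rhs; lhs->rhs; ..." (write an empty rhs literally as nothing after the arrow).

ab->b; ba->

  | aabccc => abccc => bccc
  | cbacab => ccab => ccb
  | acc
  | acbbba => acbb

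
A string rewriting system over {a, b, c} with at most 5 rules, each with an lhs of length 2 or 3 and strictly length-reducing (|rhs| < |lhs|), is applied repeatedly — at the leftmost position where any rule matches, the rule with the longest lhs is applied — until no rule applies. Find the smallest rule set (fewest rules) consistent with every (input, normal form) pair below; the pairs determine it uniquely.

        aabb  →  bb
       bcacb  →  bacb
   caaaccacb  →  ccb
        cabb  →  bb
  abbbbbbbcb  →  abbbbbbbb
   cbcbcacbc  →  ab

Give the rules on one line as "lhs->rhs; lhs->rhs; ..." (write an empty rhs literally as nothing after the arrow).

  | aabb => bb
  | bcacb => bacb
  | caaaccacb => aaccacb => ccacb => ccb
  | cabb => bb

aa->; bc->b; ca->; cbc->a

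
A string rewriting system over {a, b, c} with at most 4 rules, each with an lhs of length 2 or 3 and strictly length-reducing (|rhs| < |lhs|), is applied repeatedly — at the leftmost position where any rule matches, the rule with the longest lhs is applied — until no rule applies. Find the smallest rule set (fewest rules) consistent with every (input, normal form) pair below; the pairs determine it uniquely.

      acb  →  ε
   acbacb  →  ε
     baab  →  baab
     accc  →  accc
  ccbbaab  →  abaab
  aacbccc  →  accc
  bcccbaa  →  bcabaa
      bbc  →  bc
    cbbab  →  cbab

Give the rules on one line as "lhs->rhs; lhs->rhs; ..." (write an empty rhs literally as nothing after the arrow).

acb->; bb->b; ccb->ab

  | acb => ε
  | acbacb => acb => ε
  | baab
  | accc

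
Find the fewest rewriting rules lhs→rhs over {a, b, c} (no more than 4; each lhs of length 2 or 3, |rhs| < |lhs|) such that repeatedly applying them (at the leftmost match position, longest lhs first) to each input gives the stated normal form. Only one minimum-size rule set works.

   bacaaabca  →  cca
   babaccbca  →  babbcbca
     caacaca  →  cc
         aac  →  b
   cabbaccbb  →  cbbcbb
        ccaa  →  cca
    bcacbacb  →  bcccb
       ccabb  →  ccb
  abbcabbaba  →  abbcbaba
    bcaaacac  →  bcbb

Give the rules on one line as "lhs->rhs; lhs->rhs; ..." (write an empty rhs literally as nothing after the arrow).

  | bacaaabca => bbaaabca => caabca => cabca => cca
  | babaccbca => babbcbca
  | caacaca => cacaca => cbaca => cbba => cc
  | aac => ac => b

aa->a; ac->b; bba->c; cab->c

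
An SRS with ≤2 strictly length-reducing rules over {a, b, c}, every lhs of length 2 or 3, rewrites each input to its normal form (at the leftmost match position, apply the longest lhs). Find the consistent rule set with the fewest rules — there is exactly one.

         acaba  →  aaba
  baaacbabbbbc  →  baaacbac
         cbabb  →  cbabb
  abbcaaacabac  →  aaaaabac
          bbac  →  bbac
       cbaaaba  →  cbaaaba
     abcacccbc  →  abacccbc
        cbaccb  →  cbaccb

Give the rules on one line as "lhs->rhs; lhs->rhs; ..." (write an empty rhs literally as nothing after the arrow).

  | acaba => aaba
  | baaacbabbbbc => baaacbabbc => baaacbac
  | cbabb
  | abbcaaacabac => acaaacabac => aaaacabac => aaaaabac

bbc->c; ca->a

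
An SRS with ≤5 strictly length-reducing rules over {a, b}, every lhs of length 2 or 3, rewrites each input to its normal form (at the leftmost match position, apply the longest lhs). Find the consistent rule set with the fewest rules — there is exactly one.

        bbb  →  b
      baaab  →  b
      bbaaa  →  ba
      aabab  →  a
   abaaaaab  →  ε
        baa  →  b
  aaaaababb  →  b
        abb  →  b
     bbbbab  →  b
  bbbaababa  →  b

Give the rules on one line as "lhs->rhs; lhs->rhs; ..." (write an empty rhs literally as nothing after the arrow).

  | bbb => bb => b
  | baaab => bab => b
  | bbaaa => baaa => ba
  | aabab => aab => a

aa->; aab->a; ab->; bb->b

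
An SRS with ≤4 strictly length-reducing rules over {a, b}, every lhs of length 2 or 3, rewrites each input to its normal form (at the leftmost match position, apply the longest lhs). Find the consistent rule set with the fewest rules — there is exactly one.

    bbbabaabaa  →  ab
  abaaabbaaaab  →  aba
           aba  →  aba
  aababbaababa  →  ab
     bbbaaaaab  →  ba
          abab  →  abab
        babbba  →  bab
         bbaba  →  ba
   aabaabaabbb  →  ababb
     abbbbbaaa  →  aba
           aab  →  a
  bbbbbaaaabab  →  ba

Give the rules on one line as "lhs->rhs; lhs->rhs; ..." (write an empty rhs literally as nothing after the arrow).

aa->; aab->a; bba->

  | bbbabaabaa => bbaabaa => abaa => ab
  | abaaabbaaaab => ababbaaaab => abaaaab => abaab => aba
  | aba
  | aababbaababa => aabbaababa => abaababa => abaaba => abaa => ab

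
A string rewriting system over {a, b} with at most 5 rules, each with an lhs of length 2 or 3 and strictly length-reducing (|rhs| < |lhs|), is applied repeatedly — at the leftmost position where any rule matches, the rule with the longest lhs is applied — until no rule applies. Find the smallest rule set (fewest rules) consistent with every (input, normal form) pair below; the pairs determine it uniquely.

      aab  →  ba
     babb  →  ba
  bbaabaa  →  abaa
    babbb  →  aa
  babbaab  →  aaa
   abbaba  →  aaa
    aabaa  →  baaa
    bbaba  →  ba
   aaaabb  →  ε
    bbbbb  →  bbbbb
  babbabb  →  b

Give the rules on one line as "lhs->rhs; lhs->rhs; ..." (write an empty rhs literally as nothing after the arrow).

  | aab => ba
  | babb => aab => ba
  | bbaabaa => abaa
  | babbb => aabb => bab => aa

aab->ba; abb->b; bab->aa; bba->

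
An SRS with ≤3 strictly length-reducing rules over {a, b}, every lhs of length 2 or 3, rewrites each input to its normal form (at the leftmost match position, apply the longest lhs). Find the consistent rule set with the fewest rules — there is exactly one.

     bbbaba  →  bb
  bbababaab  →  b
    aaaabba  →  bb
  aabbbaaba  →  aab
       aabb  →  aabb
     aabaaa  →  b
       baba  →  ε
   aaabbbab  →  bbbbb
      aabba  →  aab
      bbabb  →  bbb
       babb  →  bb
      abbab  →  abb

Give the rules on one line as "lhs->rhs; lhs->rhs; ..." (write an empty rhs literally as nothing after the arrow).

  | bbbaba => bbba => bb
  | bbababaab => bbabaab => bbaab => bab => b
  | aaaabba => bbabba => bbba => bb
  | aabbbaaba => aabbaba => aabba => aab

aaa->bb; ba->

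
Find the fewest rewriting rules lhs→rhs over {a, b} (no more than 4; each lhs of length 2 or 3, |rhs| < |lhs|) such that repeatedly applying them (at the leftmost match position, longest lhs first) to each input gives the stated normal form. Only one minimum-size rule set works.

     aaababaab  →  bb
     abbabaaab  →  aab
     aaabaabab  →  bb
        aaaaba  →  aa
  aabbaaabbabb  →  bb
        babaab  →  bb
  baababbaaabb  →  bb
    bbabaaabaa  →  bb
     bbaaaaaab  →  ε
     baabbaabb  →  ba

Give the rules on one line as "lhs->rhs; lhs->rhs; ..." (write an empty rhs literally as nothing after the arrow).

  | aaababaab => babaab => baaab => bb
  | abbabaaab => aabaaab => aaaaab => aab
  | aaabaabab => baabab => baaab => bb
  | aaaaba => aba => aa

aaa->; aba->aa; abb->a; bbb->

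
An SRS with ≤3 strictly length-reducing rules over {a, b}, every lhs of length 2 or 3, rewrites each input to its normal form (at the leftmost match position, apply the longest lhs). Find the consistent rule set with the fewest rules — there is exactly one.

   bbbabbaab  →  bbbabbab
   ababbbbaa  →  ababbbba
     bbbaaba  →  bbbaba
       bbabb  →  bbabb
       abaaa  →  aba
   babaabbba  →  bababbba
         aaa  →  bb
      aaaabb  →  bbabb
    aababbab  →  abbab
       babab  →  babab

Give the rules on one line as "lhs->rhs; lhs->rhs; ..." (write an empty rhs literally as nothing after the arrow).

  | bbbabbaab => bbbabbab
  | ababbbbaa => ababbbba
  | bbbaaba => bbbaba
  | bbabb

aaa->bb; aab->; baa->ba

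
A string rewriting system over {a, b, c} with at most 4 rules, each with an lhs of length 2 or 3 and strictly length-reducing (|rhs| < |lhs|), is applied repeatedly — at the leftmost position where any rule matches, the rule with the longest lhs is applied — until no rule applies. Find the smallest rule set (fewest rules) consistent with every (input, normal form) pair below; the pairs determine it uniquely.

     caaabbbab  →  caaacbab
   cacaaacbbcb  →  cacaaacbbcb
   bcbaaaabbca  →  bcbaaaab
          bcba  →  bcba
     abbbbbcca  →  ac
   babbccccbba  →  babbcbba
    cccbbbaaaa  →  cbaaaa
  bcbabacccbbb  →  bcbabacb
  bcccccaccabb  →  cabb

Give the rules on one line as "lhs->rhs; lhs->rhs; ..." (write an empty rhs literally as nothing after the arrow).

  | caaabbbab => caaacbab
  | cacaaacbbcb
  | bcbaaaabbca => bcbaaaab
  | bcba

bbb->cb; bca->; cc->c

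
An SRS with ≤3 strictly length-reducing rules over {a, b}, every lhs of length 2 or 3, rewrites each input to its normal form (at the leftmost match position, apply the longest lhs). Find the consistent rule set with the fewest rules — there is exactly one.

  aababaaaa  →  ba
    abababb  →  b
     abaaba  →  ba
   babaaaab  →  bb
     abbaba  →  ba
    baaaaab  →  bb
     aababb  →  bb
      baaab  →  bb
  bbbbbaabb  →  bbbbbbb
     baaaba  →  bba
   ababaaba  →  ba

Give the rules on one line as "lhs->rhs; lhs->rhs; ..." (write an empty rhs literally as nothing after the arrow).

aa->a; aab->b; ab->

  | aababaaaa => babaaaa => baaaa => baaa => baa => ba
  | abababb => ababb => abb => b
  | abaaba => aaba => ba
  | babaaaab => baaaab => baaab => baab => bb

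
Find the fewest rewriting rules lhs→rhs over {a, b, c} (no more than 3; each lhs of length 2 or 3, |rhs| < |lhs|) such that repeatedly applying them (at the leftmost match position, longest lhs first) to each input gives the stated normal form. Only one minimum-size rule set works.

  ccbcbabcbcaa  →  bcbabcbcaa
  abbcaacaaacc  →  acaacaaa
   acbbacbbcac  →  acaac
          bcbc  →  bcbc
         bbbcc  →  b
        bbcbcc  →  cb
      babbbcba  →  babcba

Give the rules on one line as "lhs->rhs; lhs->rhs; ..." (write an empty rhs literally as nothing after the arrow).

  | ccbcbabcbcaa => bcbabcbcaa
  | abbcaacaaacc => acaacaaacc => acaacaaa
  | acbbacbbcac => acacbbcac => acaccac => acaac
  | bcbc

bb->; cc->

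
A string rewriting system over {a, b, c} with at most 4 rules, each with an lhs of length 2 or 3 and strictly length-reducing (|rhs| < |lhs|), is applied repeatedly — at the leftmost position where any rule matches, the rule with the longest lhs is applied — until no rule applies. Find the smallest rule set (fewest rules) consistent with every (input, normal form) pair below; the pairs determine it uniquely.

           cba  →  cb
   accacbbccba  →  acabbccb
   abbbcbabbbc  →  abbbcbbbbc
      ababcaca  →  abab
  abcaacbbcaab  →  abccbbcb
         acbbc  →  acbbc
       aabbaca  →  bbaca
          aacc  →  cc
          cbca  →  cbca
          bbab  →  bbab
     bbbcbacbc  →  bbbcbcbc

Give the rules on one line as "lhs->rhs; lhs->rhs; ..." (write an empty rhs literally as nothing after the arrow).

aa->; cac->a; cba->cb

  | cba => cb
  | accacbbccba => acabbccba => acabbccb
  | abbbcbabbbc => abbbcbbbbc
  | ababcaca => ababaa => abab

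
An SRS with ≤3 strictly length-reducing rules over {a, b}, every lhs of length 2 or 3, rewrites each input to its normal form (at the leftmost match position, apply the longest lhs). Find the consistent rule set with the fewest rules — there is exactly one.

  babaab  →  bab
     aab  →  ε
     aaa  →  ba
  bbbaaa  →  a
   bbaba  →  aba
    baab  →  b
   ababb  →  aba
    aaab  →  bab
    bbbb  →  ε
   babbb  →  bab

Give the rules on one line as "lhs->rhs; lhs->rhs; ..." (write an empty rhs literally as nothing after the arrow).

  | babaab => babbb => bab
  | aab => bb => ε
  | aaa => ba
  | bbbaaa => baaa => bba => a

aa->b; bb->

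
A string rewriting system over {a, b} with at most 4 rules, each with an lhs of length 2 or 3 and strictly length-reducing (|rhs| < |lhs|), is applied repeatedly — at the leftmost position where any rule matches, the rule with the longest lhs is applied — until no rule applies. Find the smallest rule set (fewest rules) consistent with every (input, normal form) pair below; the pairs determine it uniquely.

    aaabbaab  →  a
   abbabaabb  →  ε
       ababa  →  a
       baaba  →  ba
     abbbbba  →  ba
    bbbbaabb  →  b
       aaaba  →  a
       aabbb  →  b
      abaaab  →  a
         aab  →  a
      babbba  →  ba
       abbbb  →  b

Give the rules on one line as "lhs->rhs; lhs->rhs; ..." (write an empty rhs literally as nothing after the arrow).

aa->a; ab->a; abb->; bb->b

  | aaabbaab => aabbaab => abbaab => aab => ab => a
  | abbabaabb => abaabb => aaabb => aabb => abb => ε
  | ababa => aaba => aba => aa => a
  | baaba => baba => baa => ba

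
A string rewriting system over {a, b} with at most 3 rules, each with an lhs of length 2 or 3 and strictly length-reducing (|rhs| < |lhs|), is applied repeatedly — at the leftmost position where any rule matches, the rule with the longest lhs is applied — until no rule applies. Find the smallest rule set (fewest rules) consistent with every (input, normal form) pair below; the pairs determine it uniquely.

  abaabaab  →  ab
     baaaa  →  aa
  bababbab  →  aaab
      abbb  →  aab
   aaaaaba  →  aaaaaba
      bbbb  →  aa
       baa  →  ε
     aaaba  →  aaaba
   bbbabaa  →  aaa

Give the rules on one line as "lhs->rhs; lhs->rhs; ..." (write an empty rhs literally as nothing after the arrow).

  | abaabaab => abaab => ab
  | baaaa => aa
  | bababbab => abbab => aaab
  | abbb => aab

baa->; bab->; bb->a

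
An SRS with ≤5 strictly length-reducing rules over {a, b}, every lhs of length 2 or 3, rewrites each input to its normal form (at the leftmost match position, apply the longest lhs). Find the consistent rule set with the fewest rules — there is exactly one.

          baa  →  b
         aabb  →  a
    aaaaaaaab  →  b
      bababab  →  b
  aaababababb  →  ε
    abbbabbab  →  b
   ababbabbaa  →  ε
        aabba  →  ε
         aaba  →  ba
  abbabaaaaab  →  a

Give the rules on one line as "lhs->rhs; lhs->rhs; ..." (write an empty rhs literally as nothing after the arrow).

  | baa => b
  | aabb => bb => a
  | aaaaaaaab => bbaaaaab => aaaaaab => bbaaab => aaaab => bbab => aab => b
  | bababab => babab => bab => b

aa->; aaa->bb; bab->b; bb->a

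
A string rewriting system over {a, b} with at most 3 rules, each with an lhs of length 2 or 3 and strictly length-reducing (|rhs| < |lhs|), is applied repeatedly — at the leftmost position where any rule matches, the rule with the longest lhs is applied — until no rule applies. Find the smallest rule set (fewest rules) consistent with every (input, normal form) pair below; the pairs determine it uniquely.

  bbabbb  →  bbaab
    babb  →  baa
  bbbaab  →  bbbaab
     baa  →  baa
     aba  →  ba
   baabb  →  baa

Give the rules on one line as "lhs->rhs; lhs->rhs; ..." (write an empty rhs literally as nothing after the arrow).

  | bbabbb => bbaab
  | babb => baa
  | bbbaab
  | baa

aaa->aa; aba->ba; abb->aa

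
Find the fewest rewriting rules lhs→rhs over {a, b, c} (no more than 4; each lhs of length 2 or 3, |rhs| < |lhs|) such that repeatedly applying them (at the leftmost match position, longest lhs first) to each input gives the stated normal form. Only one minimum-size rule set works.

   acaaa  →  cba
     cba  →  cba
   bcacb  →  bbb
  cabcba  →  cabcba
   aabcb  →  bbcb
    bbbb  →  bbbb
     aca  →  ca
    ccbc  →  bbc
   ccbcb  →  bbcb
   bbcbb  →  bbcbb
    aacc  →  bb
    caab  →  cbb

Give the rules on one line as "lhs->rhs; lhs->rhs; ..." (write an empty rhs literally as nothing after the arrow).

  | acaaa => caaa => cba
  | cba
  | bcacb => bccb => bbb
  | cabcba

aa->b; ac->c; cc->b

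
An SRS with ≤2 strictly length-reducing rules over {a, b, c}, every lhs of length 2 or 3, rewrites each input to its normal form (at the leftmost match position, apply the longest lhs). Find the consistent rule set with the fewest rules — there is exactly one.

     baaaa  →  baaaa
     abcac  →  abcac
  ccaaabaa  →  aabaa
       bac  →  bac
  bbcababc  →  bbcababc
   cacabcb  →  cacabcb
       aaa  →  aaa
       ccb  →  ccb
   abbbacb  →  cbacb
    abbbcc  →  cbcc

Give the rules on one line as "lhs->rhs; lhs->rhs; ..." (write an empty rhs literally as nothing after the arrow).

  | baaaa
  | abcac
  | ccaaabaa => aabaa
  | bac

abb->c; cca->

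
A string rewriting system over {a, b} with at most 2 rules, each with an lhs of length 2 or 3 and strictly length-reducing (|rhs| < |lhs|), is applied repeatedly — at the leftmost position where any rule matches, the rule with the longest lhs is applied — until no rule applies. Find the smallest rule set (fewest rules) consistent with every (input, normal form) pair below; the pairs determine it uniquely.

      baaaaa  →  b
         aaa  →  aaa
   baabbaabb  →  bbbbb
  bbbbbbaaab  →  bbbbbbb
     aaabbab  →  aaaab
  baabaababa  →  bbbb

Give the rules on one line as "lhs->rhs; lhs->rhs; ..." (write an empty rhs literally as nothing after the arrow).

abb->a; ba->b

  | baaaaa => baaaa => baaa => baa => ba => b
  | aaa
  | baabbaabb => babbaabb => bbbaabb => bbbabb => bbbbb
  | bbbbbbaaab => bbbbbbaab => bbbbbbab => bbbbbbb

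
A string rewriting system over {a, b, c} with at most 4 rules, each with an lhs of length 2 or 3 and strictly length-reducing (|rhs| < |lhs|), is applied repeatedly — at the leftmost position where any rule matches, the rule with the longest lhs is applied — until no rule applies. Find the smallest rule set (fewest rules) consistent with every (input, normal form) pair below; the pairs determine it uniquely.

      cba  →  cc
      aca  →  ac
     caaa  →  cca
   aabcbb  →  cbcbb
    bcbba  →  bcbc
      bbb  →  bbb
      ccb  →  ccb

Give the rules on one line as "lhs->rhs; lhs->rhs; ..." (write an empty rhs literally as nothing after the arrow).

aa->c; aca->ac; ba->c

  | cba => cc
  | aca => ac
  | caaa => cca
  | aabcbb => cbcbb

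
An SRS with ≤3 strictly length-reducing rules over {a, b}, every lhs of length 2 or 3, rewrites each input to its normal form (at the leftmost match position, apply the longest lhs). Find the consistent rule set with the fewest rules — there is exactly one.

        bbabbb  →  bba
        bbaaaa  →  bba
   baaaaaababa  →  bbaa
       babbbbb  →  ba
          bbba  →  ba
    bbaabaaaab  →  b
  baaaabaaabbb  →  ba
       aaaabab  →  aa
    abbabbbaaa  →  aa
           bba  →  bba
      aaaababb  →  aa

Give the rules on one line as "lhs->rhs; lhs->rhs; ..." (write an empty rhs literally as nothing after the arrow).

aaa->; ab->a; bbb->b

  | bbabbb => bbabb => bbab => bba
  | bbaaaa => bba
  | baaaaaababa => baaababa => bbaba => bbaa
  | babbbbb => babbbb => babbb => babb => bab => ba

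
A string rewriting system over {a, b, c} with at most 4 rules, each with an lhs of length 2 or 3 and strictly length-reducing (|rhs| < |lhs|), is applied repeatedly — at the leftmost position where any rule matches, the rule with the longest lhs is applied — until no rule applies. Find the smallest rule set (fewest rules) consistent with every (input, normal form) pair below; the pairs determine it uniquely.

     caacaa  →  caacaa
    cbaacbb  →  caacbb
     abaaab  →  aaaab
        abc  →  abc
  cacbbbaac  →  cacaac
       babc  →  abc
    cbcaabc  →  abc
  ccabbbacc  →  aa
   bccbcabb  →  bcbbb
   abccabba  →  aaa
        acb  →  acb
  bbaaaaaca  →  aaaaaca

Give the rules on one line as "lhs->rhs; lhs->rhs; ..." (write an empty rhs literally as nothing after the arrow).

ba->a; bca->cb; cc->

  | caacaa
  | cbaacbb => caacbb
  | abaaab => aaaab
  | abc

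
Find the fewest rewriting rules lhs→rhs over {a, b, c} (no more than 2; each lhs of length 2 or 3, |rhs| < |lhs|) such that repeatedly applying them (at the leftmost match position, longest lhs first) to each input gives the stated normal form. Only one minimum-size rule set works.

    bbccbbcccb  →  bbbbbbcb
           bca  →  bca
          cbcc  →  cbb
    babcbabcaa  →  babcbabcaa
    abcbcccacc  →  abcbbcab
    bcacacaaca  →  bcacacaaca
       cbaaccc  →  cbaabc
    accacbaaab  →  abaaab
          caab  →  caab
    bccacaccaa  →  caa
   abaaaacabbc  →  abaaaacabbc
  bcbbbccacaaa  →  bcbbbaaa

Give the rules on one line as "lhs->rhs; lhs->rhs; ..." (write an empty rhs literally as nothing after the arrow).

  | bbccbbcccb => bbbbbcccb => bbbbbbcb
  | bca
  | cbcc => cbb
  | babcbabcaa

bac->; cc->b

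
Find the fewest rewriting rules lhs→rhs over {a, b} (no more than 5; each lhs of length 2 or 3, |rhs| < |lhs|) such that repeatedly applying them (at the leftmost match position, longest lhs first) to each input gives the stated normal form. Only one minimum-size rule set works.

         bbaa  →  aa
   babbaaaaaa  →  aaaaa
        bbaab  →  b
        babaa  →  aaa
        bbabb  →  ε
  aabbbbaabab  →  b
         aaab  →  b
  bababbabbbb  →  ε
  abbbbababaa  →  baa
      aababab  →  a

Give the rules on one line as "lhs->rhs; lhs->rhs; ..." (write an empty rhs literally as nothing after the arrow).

ab->b; aba->bb; bab->a; bb->

  | bbaa => aa
  | babbaaaaaa => abaaaaaa => bbaaaaa => aaaaa
  | bbaab => aab => ab => b
  | babaa => aaa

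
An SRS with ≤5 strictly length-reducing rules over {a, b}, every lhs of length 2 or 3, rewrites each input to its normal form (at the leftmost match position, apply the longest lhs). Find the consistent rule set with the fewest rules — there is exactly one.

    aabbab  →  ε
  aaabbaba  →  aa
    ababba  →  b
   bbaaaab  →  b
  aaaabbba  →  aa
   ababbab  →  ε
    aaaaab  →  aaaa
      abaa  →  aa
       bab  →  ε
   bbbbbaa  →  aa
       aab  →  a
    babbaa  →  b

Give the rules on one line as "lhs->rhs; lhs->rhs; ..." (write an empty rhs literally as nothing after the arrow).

  | aabbab => abab => ab => ε
  | aaabbaba => aababa => aaba => aa
  | ababba => abba => ba => b
  | bbaaaab => bbaaab => bbaab => bbab => b

ab->; ba->b; bab->; bbb->aa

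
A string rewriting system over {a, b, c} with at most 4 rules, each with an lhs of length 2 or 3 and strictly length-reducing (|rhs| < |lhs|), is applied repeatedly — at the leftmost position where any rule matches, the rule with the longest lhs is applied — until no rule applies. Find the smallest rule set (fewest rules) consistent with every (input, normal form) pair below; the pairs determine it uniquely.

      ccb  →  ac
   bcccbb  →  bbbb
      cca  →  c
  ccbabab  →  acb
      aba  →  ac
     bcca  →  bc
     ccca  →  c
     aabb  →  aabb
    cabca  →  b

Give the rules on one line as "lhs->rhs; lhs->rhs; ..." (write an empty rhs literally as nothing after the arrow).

  | ccb => ac
  | bcccbb => bbbb
  | cca => c
  | ccbabab => acabab => abab => acb

ba->c; ca->; ccb->ac; ccc->b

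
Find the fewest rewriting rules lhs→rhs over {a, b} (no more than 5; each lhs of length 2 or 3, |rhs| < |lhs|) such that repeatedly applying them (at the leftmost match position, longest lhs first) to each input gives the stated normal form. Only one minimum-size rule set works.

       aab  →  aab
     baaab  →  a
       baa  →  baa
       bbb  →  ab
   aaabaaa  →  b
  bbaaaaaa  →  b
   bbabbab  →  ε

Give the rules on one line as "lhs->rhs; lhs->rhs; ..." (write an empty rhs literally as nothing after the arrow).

  | aab
  | baaab => bb => a
  | baa
  | bbb => ab

aaa->; bab->; bb->a; bba->ba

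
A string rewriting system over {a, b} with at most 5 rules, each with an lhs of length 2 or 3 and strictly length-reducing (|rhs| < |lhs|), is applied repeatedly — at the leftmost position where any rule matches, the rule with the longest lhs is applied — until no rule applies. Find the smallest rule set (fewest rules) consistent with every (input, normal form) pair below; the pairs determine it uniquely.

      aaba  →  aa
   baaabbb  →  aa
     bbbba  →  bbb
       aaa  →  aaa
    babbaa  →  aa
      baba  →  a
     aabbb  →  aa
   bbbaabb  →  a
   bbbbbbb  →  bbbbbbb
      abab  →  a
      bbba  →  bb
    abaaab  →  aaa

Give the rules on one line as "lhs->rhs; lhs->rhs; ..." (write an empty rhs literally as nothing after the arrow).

  | aaba => aa
  | baaabbb => aabbb => aabb => aab => aa
  | bbbba => bbb
  | aaa

ab->a; aba->a; ba->; bab->ab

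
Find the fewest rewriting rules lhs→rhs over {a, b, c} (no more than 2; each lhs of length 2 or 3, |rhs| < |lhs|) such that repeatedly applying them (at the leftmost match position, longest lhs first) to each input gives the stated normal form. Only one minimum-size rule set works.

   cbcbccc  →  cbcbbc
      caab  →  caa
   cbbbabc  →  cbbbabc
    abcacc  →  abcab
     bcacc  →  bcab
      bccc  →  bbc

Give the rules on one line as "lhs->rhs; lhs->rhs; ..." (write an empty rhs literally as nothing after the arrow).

  | cbcbccc => cbcbbc
  | caab => caa
  | cbbbabc
  | abcacc => abcab

aab->aa; cc->b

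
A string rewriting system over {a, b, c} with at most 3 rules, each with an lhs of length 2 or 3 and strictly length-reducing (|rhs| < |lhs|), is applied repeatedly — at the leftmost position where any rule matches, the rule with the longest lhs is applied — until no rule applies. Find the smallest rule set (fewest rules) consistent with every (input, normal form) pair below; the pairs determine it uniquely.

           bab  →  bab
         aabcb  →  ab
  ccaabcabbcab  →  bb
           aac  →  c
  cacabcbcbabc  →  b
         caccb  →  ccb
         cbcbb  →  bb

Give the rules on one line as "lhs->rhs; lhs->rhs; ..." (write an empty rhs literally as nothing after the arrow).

  | bab
  | aabcb => bcb => ab
  | ccaabcabbcab => cabcabbcab => bcabbcab => aabbcab => bbcab => baab => bb
  | aac => c

aa->; bc->a; ca->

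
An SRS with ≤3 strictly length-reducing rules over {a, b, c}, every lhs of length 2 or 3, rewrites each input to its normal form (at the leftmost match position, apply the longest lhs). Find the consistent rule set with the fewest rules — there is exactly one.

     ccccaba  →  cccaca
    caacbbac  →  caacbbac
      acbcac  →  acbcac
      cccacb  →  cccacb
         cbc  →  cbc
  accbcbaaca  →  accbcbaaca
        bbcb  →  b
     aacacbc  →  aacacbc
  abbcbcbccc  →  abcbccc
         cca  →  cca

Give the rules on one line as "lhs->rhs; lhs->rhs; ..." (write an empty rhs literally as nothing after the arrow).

bbc->; cab->ac

  | ccccaba => cccaca
  | caacbbac
  | acbcac
  | cccacb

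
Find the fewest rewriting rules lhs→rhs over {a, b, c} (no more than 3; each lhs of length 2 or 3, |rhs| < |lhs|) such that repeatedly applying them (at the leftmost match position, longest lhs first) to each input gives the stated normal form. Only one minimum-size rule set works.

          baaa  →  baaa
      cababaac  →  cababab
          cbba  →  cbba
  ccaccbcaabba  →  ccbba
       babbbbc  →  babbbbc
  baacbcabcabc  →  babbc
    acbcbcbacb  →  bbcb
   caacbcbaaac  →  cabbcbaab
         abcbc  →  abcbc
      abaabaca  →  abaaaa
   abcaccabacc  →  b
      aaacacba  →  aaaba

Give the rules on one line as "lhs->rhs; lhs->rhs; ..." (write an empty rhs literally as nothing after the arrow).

  | baaa
  | cababaac => cababab
  | cbba
  | ccaccbcaabba => ccbcbcaabba => ccbcabba => ccbba

ac->b; bac->a; bca->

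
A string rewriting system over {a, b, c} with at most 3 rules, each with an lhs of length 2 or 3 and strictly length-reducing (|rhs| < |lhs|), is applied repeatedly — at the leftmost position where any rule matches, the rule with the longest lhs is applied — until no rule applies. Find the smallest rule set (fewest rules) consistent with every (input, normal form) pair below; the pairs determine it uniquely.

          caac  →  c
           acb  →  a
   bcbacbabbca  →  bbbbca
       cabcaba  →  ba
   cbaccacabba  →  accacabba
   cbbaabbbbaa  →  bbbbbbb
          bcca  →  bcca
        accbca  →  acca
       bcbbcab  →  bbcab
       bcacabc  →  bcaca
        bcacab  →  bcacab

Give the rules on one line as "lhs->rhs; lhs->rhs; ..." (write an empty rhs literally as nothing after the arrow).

aa->b; abc->a; cb->

  | caac => cbc => c
  | acb => a
  | bcbacbabbca => bacbabbca => baabbca => bbbbca
  | cabcaba => caaba => cbba => ba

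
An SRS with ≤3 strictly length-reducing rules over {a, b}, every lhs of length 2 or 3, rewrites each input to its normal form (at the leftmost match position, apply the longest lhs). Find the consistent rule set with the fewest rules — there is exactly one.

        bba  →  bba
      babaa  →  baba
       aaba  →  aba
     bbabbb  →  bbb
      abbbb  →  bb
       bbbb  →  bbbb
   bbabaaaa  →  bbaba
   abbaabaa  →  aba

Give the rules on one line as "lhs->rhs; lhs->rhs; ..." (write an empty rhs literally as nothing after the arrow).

  | bba
  | babaa => baba
  | aaba => aba
  | bbabbb => bbb

aa->a; abb->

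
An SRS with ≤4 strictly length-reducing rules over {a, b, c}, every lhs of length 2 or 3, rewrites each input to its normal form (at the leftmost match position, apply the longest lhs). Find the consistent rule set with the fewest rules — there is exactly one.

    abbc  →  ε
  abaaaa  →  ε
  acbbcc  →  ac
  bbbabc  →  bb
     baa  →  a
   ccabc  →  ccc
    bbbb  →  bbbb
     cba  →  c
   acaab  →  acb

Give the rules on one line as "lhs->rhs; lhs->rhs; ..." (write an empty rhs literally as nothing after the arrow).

aa->; ab->; ba->; bc->

  | abbc => bc => ε
  | abaaaa => aaaa => aa => ε
  | acbbcc => acbc => ac
  | bbbabc => bbbc => bb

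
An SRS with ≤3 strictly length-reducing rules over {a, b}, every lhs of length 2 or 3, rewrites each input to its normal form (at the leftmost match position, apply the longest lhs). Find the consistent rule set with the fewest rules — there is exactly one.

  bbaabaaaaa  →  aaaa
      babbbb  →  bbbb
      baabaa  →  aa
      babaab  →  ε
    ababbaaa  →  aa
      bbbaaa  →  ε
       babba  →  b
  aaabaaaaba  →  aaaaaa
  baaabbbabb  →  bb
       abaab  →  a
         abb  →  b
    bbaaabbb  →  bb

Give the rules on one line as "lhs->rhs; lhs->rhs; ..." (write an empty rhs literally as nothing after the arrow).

ab->; ba->

  | bbaabaaaaa => babaaaaa => baaaaa => aaaa
  | babbbb => bbbb
  | baabaa => abaa => aa
  | babaab => baab => ab => ε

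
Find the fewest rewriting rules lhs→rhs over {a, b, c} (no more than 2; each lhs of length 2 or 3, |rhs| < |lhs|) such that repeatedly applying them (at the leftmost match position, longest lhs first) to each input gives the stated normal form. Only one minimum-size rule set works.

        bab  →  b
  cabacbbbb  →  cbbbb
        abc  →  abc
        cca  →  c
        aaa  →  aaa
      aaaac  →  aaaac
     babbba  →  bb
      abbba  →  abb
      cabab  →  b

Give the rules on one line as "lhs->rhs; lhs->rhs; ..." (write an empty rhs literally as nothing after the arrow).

ba->; ca->

  | bab => b
  | cabacbbbb => bacbbbb => cbbbb
  | abc
  | cca => c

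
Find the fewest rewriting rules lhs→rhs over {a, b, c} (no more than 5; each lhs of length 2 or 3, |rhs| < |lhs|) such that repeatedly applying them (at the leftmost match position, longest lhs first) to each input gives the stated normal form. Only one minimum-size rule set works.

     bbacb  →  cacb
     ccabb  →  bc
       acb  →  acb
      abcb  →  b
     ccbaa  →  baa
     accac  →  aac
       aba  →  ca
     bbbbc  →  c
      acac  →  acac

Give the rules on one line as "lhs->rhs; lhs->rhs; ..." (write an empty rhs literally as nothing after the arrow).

ab->c; abb->bc; bb->c; cc->

  | bbacb => cacb
  | ccabb => abb => bc
  | acb
  | abcb => ccb => b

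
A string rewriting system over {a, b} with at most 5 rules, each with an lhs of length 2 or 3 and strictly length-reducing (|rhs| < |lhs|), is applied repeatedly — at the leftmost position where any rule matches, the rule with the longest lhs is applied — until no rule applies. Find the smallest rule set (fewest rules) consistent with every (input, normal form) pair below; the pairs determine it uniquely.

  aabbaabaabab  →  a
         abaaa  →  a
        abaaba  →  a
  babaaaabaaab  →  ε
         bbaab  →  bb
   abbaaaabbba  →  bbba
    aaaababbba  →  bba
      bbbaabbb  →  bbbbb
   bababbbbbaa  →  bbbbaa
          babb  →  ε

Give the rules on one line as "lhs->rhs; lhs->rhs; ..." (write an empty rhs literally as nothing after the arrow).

  | aabbaabaabab => baabaabab => baabab => bab => a
  | abaaa => aaa => a
  | abaaba => aaba => a
  | babaaaabaaab => aaaaabaaab => aaabaaab => abaaab => aaab => ab => ε

aaa->a; aab->; ab->; bab->a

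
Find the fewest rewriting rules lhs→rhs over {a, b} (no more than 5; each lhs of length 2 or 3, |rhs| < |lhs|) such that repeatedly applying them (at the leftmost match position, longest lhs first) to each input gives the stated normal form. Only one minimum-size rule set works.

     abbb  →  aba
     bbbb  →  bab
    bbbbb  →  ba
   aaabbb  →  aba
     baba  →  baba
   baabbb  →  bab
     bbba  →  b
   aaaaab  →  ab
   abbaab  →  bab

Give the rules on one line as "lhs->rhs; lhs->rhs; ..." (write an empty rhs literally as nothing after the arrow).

  | abbb => aba
  | bbbb => bab
  | bbbbb => babb => ba
  | aaabbb => abbb => aba

aa->; bb->; bba->ab; bbb->ba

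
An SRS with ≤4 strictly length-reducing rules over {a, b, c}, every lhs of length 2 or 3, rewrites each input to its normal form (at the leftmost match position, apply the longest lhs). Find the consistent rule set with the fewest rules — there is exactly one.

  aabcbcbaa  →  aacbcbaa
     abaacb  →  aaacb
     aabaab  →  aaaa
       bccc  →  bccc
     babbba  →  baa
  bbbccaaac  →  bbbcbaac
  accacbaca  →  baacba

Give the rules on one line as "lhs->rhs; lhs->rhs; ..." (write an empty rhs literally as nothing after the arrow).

  | aabcbcbaa => aacbcbaa
  | abaacb => aaacb
  | aabaab => aaaab => aaaa
  | bccc

ab->a; acc->ba; ca->b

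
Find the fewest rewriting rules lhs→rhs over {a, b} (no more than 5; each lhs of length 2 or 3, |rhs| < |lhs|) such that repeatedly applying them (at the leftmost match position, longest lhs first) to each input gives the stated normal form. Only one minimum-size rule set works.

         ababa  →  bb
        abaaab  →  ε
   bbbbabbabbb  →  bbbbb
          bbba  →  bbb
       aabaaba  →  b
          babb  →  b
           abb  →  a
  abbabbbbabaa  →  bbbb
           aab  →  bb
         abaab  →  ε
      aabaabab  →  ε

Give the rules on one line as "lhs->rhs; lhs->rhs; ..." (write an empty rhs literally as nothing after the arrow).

aa->b; ab->a; ba->b; bab->

  | ababa => aaba => bba => bb
  | abaaab => aaaab => baab => bab => ε
  | bbbbabbabbb => bbbbabbb => bbbbb
  | bbba => bbb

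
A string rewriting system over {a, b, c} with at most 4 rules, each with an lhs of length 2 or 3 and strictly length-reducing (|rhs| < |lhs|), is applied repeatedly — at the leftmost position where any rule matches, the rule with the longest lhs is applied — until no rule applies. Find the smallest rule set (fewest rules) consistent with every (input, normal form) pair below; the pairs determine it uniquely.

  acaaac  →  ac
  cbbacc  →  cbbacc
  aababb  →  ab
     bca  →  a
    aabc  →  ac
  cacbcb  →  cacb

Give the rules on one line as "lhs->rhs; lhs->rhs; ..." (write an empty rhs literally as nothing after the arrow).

  | acaaac => acbc => ac
  | cbbacc
  | aababb => aabb => ab
  | bca => a

aaa->b; aab->a; bc->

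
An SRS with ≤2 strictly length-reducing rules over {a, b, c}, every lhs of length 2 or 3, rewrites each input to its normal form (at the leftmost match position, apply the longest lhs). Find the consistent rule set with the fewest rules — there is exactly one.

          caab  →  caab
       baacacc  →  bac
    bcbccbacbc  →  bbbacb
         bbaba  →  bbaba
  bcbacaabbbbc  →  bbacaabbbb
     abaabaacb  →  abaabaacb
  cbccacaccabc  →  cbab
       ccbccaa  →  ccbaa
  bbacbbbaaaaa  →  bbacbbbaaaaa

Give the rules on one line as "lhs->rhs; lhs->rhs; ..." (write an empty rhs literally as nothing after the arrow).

acc->c; bc->b

  | caab
  | baacacc => baacc => bac
  | bcbccbacbc => bbccbacbc => bbcbacbc => bbbacbc => bbbacb
  | bbaba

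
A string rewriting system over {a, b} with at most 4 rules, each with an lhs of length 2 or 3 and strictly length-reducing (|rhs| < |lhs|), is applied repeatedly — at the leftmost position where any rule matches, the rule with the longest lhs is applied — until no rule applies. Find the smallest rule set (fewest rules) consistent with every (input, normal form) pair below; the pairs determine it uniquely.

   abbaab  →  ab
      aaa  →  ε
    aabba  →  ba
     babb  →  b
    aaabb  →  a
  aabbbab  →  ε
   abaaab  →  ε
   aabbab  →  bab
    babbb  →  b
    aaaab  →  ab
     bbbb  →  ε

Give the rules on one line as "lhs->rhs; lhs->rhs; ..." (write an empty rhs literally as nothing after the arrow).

aa->; aaa->; aab->; bb->a

  | abbaab => aaaab => ab
  | aaa => ε
  | aabba => ba
  | babb => baa => b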